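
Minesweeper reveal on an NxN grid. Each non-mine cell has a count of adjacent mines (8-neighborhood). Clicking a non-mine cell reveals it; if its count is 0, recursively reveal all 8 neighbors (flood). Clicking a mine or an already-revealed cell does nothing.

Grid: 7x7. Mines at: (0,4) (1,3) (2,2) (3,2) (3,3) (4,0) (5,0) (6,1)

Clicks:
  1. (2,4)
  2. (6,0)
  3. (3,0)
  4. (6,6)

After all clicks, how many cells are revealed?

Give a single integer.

Answer: 28

Derivation:
Click 1 (2,4) count=2: revealed 1 new [(2,4)] -> total=1
Click 2 (6,0) count=2: revealed 1 new [(6,0)] -> total=2
Click 3 (3,0) count=1: revealed 1 new [(3,0)] -> total=3
Click 4 (6,6) count=0: revealed 25 new [(0,5) (0,6) (1,4) (1,5) (1,6) (2,5) (2,6) (3,4) (3,5) (3,6) (4,2) (4,3) (4,4) (4,5) (4,6) (5,2) (5,3) (5,4) (5,5) (5,6) (6,2) (6,3) (6,4) (6,5) (6,6)] -> total=28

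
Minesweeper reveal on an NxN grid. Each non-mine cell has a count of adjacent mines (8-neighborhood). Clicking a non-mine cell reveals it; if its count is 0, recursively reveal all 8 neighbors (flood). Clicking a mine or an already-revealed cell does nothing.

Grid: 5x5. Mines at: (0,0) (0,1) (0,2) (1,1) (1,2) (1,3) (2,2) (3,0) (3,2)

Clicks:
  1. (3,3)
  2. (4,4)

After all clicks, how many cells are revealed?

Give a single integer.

Click 1 (3,3) count=2: revealed 1 new [(3,3)] -> total=1
Click 2 (4,4) count=0: revealed 5 new [(2,3) (2,4) (3,4) (4,3) (4,4)] -> total=6

Answer: 6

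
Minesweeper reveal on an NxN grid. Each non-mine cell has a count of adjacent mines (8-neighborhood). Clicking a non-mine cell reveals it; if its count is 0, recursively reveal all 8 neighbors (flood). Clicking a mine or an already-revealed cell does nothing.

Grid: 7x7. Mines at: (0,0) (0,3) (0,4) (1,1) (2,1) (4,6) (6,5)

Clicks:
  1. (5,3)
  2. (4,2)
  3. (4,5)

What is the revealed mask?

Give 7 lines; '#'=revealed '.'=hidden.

Answer: .....##
..#####
..#####
#######
######.
######.
#####..

Derivation:
Click 1 (5,3) count=0: revealed 36 new [(0,5) (0,6) (1,2) (1,3) (1,4) (1,5) (1,6) (2,2) (2,3) (2,4) (2,5) (2,6) (3,0) (3,1) (3,2) (3,3) (3,4) (3,5) (3,6) (4,0) (4,1) (4,2) (4,3) (4,4) (4,5) (5,0) (5,1) (5,2) (5,3) (5,4) (5,5) (6,0) (6,1) (6,2) (6,3) (6,4)] -> total=36
Click 2 (4,2) count=0: revealed 0 new [(none)] -> total=36
Click 3 (4,5) count=1: revealed 0 new [(none)] -> total=36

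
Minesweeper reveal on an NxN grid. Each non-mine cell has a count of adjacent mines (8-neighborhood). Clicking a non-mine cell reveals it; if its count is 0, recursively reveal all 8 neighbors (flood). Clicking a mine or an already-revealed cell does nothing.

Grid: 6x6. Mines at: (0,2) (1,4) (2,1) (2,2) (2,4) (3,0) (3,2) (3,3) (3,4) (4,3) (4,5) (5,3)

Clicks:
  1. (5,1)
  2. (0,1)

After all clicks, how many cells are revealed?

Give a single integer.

Answer: 7

Derivation:
Click 1 (5,1) count=0: revealed 6 new [(4,0) (4,1) (4,2) (5,0) (5,1) (5,2)] -> total=6
Click 2 (0,1) count=1: revealed 1 new [(0,1)] -> total=7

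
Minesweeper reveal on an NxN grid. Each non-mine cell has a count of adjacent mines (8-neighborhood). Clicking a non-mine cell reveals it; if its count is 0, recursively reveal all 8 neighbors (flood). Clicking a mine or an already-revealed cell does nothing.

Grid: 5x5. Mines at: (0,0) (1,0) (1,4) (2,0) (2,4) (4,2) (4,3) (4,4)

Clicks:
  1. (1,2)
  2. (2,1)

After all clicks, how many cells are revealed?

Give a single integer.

Click 1 (1,2) count=0: revealed 12 new [(0,1) (0,2) (0,3) (1,1) (1,2) (1,3) (2,1) (2,2) (2,3) (3,1) (3,2) (3,3)] -> total=12
Click 2 (2,1) count=2: revealed 0 new [(none)] -> total=12

Answer: 12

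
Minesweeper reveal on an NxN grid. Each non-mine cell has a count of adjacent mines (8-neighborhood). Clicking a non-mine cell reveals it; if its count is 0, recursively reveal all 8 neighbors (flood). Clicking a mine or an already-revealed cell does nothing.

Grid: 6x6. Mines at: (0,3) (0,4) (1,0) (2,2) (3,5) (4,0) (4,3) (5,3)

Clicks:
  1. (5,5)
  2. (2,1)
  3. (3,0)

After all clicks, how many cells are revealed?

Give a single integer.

Click 1 (5,5) count=0: revealed 4 new [(4,4) (4,5) (5,4) (5,5)] -> total=4
Click 2 (2,1) count=2: revealed 1 new [(2,1)] -> total=5
Click 3 (3,0) count=1: revealed 1 new [(3,0)] -> total=6

Answer: 6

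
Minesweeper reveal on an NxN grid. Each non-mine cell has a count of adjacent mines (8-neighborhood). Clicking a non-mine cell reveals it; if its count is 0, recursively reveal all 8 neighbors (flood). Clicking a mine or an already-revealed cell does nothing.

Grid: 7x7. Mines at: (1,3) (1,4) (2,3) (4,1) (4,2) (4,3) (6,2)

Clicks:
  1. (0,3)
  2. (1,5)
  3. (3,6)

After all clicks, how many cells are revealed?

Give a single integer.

Answer: 22

Derivation:
Click 1 (0,3) count=2: revealed 1 new [(0,3)] -> total=1
Click 2 (1,5) count=1: revealed 1 new [(1,5)] -> total=2
Click 3 (3,6) count=0: revealed 20 new [(0,5) (0,6) (1,6) (2,4) (2,5) (2,6) (3,4) (3,5) (3,6) (4,4) (4,5) (4,6) (5,3) (5,4) (5,5) (5,6) (6,3) (6,4) (6,5) (6,6)] -> total=22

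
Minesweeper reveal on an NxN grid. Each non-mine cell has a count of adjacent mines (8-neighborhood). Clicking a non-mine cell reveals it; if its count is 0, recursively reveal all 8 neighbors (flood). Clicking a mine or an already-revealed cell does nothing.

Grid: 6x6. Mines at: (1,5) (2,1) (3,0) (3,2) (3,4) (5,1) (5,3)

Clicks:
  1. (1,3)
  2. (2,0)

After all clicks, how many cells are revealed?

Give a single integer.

Answer: 14

Derivation:
Click 1 (1,3) count=0: revealed 13 new [(0,0) (0,1) (0,2) (0,3) (0,4) (1,0) (1,1) (1,2) (1,3) (1,4) (2,2) (2,3) (2,4)] -> total=13
Click 2 (2,0) count=2: revealed 1 new [(2,0)] -> total=14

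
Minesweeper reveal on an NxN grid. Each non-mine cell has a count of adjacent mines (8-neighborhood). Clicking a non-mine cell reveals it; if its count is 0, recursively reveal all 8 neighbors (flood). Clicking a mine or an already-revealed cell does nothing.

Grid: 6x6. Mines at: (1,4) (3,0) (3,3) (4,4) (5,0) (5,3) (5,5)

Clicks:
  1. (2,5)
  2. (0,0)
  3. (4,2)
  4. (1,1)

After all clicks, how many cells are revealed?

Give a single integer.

Click 1 (2,5) count=1: revealed 1 new [(2,5)] -> total=1
Click 2 (0,0) count=0: revealed 12 new [(0,0) (0,1) (0,2) (0,3) (1,0) (1,1) (1,2) (1,3) (2,0) (2,1) (2,2) (2,3)] -> total=13
Click 3 (4,2) count=2: revealed 1 new [(4,2)] -> total=14
Click 4 (1,1) count=0: revealed 0 new [(none)] -> total=14

Answer: 14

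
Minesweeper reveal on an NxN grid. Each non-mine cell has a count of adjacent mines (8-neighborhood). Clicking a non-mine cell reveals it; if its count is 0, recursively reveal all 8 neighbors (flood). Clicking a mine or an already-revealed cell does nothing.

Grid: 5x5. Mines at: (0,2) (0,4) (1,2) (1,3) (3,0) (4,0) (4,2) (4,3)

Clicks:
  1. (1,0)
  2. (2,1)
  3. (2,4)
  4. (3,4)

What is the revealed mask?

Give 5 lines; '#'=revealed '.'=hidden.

Click 1 (1,0) count=0: revealed 6 new [(0,0) (0,1) (1,0) (1,1) (2,0) (2,1)] -> total=6
Click 2 (2,1) count=2: revealed 0 new [(none)] -> total=6
Click 3 (2,4) count=1: revealed 1 new [(2,4)] -> total=7
Click 4 (3,4) count=1: revealed 1 new [(3,4)] -> total=8

Answer: ##...
##...
##..#
....#
.....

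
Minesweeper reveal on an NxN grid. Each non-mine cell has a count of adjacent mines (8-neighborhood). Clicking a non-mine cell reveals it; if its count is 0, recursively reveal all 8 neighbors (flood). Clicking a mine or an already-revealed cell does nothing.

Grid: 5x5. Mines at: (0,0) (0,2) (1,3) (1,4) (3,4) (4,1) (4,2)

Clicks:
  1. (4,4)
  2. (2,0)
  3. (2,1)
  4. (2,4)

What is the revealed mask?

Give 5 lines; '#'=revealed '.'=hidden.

Click 1 (4,4) count=1: revealed 1 new [(4,4)] -> total=1
Click 2 (2,0) count=0: revealed 9 new [(1,0) (1,1) (1,2) (2,0) (2,1) (2,2) (3,0) (3,1) (3,2)] -> total=10
Click 3 (2,1) count=0: revealed 0 new [(none)] -> total=10
Click 4 (2,4) count=3: revealed 1 new [(2,4)] -> total=11

Answer: .....
###..
###.#
###..
....#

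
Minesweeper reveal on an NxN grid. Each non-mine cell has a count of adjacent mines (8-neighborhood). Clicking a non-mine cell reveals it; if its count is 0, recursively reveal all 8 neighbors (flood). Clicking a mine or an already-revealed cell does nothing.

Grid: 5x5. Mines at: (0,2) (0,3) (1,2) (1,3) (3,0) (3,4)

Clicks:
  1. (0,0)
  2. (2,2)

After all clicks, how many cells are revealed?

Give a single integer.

Click 1 (0,0) count=0: revealed 6 new [(0,0) (0,1) (1,0) (1,1) (2,0) (2,1)] -> total=6
Click 2 (2,2) count=2: revealed 1 new [(2,2)] -> total=7

Answer: 7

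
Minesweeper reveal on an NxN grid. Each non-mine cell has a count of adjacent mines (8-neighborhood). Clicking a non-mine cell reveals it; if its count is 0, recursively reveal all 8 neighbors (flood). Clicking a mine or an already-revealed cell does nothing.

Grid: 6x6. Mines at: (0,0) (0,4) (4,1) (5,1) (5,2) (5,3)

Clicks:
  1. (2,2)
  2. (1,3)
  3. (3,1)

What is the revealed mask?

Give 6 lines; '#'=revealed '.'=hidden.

Answer: .###..
######
######
######
..####
....##

Derivation:
Click 1 (2,2) count=0: revealed 27 new [(0,1) (0,2) (0,3) (1,0) (1,1) (1,2) (1,3) (1,4) (1,5) (2,0) (2,1) (2,2) (2,3) (2,4) (2,5) (3,0) (3,1) (3,2) (3,3) (3,4) (3,5) (4,2) (4,3) (4,4) (4,5) (5,4) (5,5)] -> total=27
Click 2 (1,3) count=1: revealed 0 new [(none)] -> total=27
Click 3 (3,1) count=1: revealed 0 new [(none)] -> total=27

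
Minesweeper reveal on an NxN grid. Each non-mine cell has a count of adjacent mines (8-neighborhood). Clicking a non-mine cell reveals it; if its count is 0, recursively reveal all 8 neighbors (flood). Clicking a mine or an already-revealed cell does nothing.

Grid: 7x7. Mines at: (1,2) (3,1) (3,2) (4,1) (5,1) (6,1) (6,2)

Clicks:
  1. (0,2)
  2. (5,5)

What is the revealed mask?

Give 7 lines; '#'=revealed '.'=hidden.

Click 1 (0,2) count=1: revealed 1 new [(0,2)] -> total=1
Click 2 (5,5) count=0: revealed 28 new [(0,3) (0,4) (0,5) (0,6) (1,3) (1,4) (1,5) (1,6) (2,3) (2,4) (2,5) (2,6) (3,3) (3,4) (3,5) (3,6) (4,3) (4,4) (4,5) (4,6) (5,3) (5,4) (5,5) (5,6) (6,3) (6,4) (6,5) (6,6)] -> total=29

Answer: ..#####
...####
...####
...####
...####
...####
...####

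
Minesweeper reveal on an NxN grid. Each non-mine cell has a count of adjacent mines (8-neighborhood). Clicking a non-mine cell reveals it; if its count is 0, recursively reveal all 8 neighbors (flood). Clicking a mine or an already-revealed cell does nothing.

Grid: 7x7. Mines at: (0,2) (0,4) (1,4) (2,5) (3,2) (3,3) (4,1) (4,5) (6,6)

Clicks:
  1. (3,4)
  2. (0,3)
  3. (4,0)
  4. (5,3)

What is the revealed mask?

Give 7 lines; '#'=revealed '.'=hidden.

Click 1 (3,4) count=3: revealed 1 new [(3,4)] -> total=1
Click 2 (0,3) count=3: revealed 1 new [(0,3)] -> total=2
Click 3 (4,0) count=1: revealed 1 new [(4,0)] -> total=3
Click 4 (5,3) count=0: revealed 15 new [(4,2) (4,3) (4,4) (5,0) (5,1) (5,2) (5,3) (5,4) (5,5) (6,0) (6,1) (6,2) (6,3) (6,4) (6,5)] -> total=18

Answer: ...#...
.......
.......
....#..
#.###..
######.
######.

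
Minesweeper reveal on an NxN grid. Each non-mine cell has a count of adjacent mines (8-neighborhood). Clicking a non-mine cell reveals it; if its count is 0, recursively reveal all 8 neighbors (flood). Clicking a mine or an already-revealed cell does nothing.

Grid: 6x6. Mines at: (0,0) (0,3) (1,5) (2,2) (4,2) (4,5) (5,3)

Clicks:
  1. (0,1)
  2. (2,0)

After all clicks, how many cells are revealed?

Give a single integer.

Click 1 (0,1) count=1: revealed 1 new [(0,1)] -> total=1
Click 2 (2,0) count=0: revealed 10 new [(1,0) (1,1) (2,0) (2,1) (3,0) (3,1) (4,0) (4,1) (5,0) (5,1)] -> total=11

Answer: 11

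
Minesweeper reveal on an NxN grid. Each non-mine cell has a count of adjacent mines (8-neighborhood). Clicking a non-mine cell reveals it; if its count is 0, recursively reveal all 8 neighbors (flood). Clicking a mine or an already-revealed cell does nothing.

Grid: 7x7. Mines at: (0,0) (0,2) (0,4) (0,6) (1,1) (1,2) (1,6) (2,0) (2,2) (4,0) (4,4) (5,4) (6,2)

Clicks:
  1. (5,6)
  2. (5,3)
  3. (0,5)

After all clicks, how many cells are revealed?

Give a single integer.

Answer: 12

Derivation:
Click 1 (5,6) count=0: revealed 10 new [(2,5) (2,6) (3,5) (3,6) (4,5) (4,6) (5,5) (5,6) (6,5) (6,6)] -> total=10
Click 2 (5,3) count=3: revealed 1 new [(5,3)] -> total=11
Click 3 (0,5) count=3: revealed 1 new [(0,5)] -> total=12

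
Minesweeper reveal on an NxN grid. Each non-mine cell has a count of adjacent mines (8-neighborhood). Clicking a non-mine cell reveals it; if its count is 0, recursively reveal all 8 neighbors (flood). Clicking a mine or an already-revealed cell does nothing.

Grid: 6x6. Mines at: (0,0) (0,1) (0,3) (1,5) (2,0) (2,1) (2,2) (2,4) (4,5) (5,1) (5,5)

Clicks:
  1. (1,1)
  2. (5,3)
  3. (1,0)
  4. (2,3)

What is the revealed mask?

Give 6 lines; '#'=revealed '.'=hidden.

Answer: ......
##....
...#..
..###.
..###.
..###.

Derivation:
Click 1 (1,1) count=5: revealed 1 new [(1,1)] -> total=1
Click 2 (5,3) count=0: revealed 9 new [(3,2) (3,3) (3,4) (4,2) (4,3) (4,4) (5,2) (5,3) (5,4)] -> total=10
Click 3 (1,0) count=4: revealed 1 new [(1,0)] -> total=11
Click 4 (2,3) count=2: revealed 1 new [(2,3)] -> total=12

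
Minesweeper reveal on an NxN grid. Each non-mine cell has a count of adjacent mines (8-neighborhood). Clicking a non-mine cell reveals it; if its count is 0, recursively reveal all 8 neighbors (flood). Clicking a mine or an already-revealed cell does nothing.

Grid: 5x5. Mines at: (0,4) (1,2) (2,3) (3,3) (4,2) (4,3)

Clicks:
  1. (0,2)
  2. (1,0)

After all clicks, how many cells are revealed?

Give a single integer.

Answer: 11

Derivation:
Click 1 (0,2) count=1: revealed 1 new [(0,2)] -> total=1
Click 2 (1,0) count=0: revealed 10 new [(0,0) (0,1) (1,0) (1,1) (2,0) (2,1) (3,0) (3,1) (4,0) (4,1)] -> total=11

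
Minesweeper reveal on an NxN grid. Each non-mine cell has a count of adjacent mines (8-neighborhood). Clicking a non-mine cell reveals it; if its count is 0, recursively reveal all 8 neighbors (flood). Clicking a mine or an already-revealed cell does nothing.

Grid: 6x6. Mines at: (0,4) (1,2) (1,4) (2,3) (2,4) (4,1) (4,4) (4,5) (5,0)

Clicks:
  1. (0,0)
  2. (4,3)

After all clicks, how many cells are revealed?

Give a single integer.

Click 1 (0,0) count=0: revealed 8 new [(0,0) (0,1) (1,0) (1,1) (2,0) (2,1) (3,0) (3,1)] -> total=8
Click 2 (4,3) count=1: revealed 1 new [(4,3)] -> total=9

Answer: 9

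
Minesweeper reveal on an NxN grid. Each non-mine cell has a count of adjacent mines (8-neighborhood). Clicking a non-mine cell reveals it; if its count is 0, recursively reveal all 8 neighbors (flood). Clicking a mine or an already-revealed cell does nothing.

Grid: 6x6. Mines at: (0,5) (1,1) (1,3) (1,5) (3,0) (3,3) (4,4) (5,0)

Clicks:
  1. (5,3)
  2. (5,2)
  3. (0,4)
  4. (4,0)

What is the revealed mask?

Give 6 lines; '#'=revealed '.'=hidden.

Click 1 (5,3) count=1: revealed 1 new [(5,3)] -> total=1
Click 2 (5,2) count=0: revealed 5 new [(4,1) (4,2) (4,3) (5,1) (5,2)] -> total=6
Click 3 (0,4) count=3: revealed 1 new [(0,4)] -> total=7
Click 4 (4,0) count=2: revealed 1 new [(4,0)] -> total=8

Answer: ....#.
......
......
......
####..
.###..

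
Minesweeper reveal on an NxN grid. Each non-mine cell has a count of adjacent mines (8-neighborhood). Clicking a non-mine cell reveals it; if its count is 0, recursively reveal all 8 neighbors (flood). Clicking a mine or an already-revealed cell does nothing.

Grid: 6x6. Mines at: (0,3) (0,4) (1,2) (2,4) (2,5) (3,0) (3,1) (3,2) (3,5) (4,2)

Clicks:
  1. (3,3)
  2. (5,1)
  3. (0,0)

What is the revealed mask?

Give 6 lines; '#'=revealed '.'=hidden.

Answer: ##....
##....
##....
...#..
......
.#....

Derivation:
Click 1 (3,3) count=3: revealed 1 new [(3,3)] -> total=1
Click 2 (5,1) count=1: revealed 1 new [(5,1)] -> total=2
Click 3 (0,0) count=0: revealed 6 new [(0,0) (0,1) (1,0) (1,1) (2,0) (2,1)] -> total=8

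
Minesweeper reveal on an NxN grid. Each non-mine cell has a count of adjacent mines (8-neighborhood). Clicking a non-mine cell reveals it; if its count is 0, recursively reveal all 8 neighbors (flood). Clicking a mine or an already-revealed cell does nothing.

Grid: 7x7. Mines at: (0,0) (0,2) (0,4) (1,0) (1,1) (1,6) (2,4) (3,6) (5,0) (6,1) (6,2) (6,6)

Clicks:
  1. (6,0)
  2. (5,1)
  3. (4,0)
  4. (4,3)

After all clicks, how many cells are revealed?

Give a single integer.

Answer: 25

Derivation:
Click 1 (6,0) count=2: revealed 1 new [(6,0)] -> total=1
Click 2 (5,1) count=3: revealed 1 new [(5,1)] -> total=2
Click 3 (4,0) count=1: revealed 1 new [(4,0)] -> total=3
Click 4 (4,3) count=0: revealed 22 new [(2,0) (2,1) (2,2) (2,3) (3,0) (3,1) (3,2) (3,3) (3,4) (3,5) (4,1) (4,2) (4,3) (4,4) (4,5) (5,2) (5,3) (5,4) (5,5) (6,3) (6,4) (6,5)] -> total=25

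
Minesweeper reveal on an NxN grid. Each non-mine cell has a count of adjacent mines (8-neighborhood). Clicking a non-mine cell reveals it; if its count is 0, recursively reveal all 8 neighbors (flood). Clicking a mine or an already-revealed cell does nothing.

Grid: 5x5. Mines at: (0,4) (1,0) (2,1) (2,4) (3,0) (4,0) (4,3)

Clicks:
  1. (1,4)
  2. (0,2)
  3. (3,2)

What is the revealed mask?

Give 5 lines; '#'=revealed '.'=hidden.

Answer: .###.
.####
.....
..#..
.....

Derivation:
Click 1 (1,4) count=2: revealed 1 new [(1,4)] -> total=1
Click 2 (0,2) count=0: revealed 6 new [(0,1) (0,2) (0,3) (1,1) (1,2) (1,3)] -> total=7
Click 3 (3,2) count=2: revealed 1 new [(3,2)] -> total=8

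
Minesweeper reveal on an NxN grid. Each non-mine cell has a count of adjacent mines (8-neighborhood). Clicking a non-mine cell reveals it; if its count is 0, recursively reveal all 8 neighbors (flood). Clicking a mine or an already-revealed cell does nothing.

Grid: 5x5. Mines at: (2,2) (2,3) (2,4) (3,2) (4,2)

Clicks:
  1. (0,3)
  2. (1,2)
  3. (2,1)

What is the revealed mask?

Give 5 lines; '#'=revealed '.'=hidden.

Answer: #####
#####
##...
##...
##...

Derivation:
Click 1 (0,3) count=0: revealed 16 new [(0,0) (0,1) (0,2) (0,3) (0,4) (1,0) (1,1) (1,2) (1,3) (1,4) (2,0) (2,1) (3,0) (3,1) (4,0) (4,1)] -> total=16
Click 2 (1,2) count=2: revealed 0 new [(none)] -> total=16
Click 3 (2,1) count=2: revealed 0 new [(none)] -> total=16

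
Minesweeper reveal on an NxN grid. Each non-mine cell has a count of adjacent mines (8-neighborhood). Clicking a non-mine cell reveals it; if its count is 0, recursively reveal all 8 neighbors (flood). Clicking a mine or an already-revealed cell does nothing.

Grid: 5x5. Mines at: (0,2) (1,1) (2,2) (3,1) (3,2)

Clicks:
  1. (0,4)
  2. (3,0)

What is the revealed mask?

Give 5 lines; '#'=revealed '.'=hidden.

Answer: ...##
...##
...##
#..##
...##

Derivation:
Click 1 (0,4) count=0: revealed 10 new [(0,3) (0,4) (1,3) (1,4) (2,3) (2,4) (3,3) (3,4) (4,3) (4,4)] -> total=10
Click 2 (3,0) count=1: revealed 1 new [(3,0)] -> total=11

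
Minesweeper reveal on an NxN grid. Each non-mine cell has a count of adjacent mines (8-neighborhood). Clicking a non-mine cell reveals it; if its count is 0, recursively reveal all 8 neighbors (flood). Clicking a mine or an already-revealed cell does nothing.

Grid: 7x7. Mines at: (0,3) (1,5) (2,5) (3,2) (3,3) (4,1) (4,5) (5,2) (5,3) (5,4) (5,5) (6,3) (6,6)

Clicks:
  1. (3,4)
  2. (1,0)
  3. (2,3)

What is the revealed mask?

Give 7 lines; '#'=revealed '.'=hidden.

Answer: ###....
###....
####...
##..#..
.......
.......
.......

Derivation:
Click 1 (3,4) count=3: revealed 1 new [(3,4)] -> total=1
Click 2 (1,0) count=0: revealed 11 new [(0,0) (0,1) (0,2) (1,0) (1,1) (1,2) (2,0) (2,1) (2,2) (3,0) (3,1)] -> total=12
Click 3 (2,3) count=2: revealed 1 new [(2,3)] -> total=13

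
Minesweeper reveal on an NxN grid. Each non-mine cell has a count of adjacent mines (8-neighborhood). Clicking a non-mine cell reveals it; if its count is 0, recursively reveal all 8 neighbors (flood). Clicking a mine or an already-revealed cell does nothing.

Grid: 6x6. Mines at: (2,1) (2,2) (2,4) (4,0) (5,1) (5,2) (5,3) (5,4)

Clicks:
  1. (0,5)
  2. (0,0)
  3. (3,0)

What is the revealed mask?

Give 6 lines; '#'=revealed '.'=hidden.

Answer: ######
######
......
#.....
......
......

Derivation:
Click 1 (0,5) count=0: revealed 12 new [(0,0) (0,1) (0,2) (0,3) (0,4) (0,5) (1,0) (1,1) (1,2) (1,3) (1,4) (1,5)] -> total=12
Click 2 (0,0) count=0: revealed 0 new [(none)] -> total=12
Click 3 (3,0) count=2: revealed 1 new [(3,0)] -> total=13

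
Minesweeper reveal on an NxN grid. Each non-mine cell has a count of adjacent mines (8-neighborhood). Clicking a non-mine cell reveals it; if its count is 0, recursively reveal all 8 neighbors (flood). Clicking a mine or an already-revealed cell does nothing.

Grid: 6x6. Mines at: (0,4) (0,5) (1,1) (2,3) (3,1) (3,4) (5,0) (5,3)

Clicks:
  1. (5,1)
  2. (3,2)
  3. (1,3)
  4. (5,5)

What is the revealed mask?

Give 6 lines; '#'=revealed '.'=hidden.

Answer: ......
...#..
......
..#...
....##
.#..##

Derivation:
Click 1 (5,1) count=1: revealed 1 new [(5,1)] -> total=1
Click 2 (3,2) count=2: revealed 1 new [(3,2)] -> total=2
Click 3 (1,3) count=2: revealed 1 new [(1,3)] -> total=3
Click 4 (5,5) count=0: revealed 4 new [(4,4) (4,5) (5,4) (5,5)] -> total=7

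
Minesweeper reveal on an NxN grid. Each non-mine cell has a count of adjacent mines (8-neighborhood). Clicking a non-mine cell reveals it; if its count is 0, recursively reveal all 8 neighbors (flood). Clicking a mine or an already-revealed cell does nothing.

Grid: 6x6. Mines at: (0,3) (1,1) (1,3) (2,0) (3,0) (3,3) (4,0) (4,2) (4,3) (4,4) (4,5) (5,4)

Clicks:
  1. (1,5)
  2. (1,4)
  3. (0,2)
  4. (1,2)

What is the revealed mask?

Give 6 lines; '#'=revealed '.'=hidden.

Click 1 (1,5) count=0: revealed 8 new [(0,4) (0,5) (1,4) (1,5) (2,4) (2,5) (3,4) (3,5)] -> total=8
Click 2 (1,4) count=2: revealed 0 new [(none)] -> total=8
Click 3 (0,2) count=3: revealed 1 new [(0,2)] -> total=9
Click 4 (1,2) count=3: revealed 1 new [(1,2)] -> total=10

Answer: ..#.##
..#.##
....##
....##
......
......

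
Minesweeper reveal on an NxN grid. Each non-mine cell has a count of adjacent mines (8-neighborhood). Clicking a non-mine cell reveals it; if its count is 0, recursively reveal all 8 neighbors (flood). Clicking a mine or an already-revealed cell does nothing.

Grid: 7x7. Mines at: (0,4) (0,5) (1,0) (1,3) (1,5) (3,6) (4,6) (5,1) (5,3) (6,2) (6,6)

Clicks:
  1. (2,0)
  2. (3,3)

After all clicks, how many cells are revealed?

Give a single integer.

Click 1 (2,0) count=1: revealed 1 new [(2,0)] -> total=1
Click 2 (3,3) count=0: revealed 17 new [(2,1) (2,2) (2,3) (2,4) (2,5) (3,0) (3,1) (3,2) (3,3) (3,4) (3,5) (4,0) (4,1) (4,2) (4,3) (4,4) (4,5)] -> total=18

Answer: 18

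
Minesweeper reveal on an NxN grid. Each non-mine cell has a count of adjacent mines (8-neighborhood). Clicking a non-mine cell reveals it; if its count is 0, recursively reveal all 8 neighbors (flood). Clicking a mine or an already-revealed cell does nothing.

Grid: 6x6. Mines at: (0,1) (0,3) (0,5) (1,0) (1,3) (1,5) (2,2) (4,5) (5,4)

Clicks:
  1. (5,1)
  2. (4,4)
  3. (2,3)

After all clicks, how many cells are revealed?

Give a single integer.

Answer: 16

Derivation:
Click 1 (5,1) count=0: revealed 14 new [(2,0) (2,1) (3,0) (3,1) (3,2) (3,3) (4,0) (4,1) (4,2) (4,3) (5,0) (5,1) (5,2) (5,3)] -> total=14
Click 2 (4,4) count=2: revealed 1 new [(4,4)] -> total=15
Click 3 (2,3) count=2: revealed 1 new [(2,3)] -> total=16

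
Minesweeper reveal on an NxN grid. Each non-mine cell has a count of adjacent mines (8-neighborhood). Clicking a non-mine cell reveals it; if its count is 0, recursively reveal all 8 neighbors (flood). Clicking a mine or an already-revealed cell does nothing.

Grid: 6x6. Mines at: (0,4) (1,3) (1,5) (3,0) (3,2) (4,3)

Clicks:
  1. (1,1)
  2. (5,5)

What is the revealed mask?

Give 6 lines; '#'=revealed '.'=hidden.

Answer: ###...
###...
###.##
....##
....##
....##

Derivation:
Click 1 (1,1) count=0: revealed 9 new [(0,0) (0,1) (0,2) (1,0) (1,1) (1,2) (2,0) (2,1) (2,2)] -> total=9
Click 2 (5,5) count=0: revealed 8 new [(2,4) (2,5) (3,4) (3,5) (4,4) (4,5) (5,4) (5,5)] -> total=17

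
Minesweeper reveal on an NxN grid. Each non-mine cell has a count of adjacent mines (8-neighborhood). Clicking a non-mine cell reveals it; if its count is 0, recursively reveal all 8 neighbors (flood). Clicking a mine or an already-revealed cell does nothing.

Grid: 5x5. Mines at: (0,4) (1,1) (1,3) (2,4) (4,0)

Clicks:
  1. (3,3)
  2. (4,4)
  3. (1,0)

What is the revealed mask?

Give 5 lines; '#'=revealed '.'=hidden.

Click 1 (3,3) count=1: revealed 1 new [(3,3)] -> total=1
Click 2 (4,4) count=0: revealed 10 new [(2,1) (2,2) (2,3) (3,1) (3,2) (3,4) (4,1) (4,2) (4,3) (4,4)] -> total=11
Click 3 (1,0) count=1: revealed 1 new [(1,0)] -> total=12

Answer: .....
#....
.###.
.####
.####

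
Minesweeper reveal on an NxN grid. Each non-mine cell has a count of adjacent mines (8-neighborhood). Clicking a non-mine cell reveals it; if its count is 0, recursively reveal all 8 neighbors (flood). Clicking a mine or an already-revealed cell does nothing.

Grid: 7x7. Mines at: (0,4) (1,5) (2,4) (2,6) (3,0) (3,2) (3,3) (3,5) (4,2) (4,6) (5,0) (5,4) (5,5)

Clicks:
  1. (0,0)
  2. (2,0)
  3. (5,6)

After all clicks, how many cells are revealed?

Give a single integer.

Click 1 (0,0) count=0: revealed 12 new [(0,0) (0,1) (0,2) (0,3) (1,0) (1,1) (1,2) (1,3) (2,0) (2,1) (2,2) (2,3)] -> total=12
Click 2 (2,0) count=1: revealed 0 new [(none)] -> total=12
Click 3 (5,6) count=2: revealed 1 new [(5,6)] -> total=13

Answer: 13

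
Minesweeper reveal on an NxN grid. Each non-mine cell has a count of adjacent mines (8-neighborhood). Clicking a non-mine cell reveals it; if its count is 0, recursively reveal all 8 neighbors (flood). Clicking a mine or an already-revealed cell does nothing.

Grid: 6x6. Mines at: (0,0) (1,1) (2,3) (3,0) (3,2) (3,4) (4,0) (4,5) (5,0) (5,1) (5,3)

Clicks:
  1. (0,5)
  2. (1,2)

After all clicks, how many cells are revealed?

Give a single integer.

Click 1 (0,5) count=0: revealed 10 new [(0,2) (0,3) (0,4) (0,5) (1,2) (1,3) (1,4) (1,5) (2,4) (2,5)] -> total=10
Click 2 (1,2) count=2: revealed 0 new [(none)] -> total=10

Answer: 10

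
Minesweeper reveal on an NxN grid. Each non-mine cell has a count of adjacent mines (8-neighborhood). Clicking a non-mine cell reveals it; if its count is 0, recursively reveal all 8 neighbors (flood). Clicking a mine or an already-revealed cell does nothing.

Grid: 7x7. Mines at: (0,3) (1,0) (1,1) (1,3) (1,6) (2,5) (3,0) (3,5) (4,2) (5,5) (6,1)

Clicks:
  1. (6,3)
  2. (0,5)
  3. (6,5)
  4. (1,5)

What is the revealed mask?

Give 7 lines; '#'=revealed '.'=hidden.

Answer: .....#.
.....#.
.......
.......
.......
..###..
..####.

Derivation:
Click 1 (6,3) count=0: revealed 6 new [(5,2) (5,3) (5,4) (6,2) (6,3) (6,4)] -> total=6
Click 2 (0,5) count=1: revealed 1 new [(0,5)] -> total=7
Click 3 (6,5) count=1: revealed 1 new [(6,5)] -> total=8
Click 4 (1,5) count=2: revealed 1 new [(1,5)] -> total=9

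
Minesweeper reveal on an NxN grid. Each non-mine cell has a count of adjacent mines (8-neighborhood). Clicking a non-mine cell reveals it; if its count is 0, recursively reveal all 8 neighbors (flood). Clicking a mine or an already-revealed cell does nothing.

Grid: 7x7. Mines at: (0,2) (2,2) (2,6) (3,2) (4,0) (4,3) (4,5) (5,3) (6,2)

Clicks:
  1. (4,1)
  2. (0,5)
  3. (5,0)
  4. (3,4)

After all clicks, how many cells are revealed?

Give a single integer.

Answer: 16

Derivation:
Click 1 (4,1) count=2: revealed 1 new [(4,1)] -> total=1
Click 2 (0,5) count=0: revealed 14 new [(0,3) (0,4) (0,5) (0,6) (1,3) (1,4) (1,5) (1,6) (2,3) (2,4) (2,5) (3,3) (3,4) (3,5)] -> total=15
Click 3 (5,0) count=1: revealed 1 new [(5,0)] -> total=16
Click 4 (3,4) count=2: revealed 0 new [(none)] -> total=16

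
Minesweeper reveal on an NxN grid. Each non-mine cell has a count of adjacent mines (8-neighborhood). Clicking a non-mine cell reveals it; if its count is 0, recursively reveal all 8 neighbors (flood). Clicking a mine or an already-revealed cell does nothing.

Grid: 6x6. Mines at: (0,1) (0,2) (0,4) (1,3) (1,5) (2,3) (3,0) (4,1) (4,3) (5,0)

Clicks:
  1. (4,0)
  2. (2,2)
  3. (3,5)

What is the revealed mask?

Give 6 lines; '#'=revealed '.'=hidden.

Answer: ......
......
..#.##
....##
#...##
....##

Derivation:
Click 1 (4,0) count=3: revealed 1 new [(4,0)] -> total=1
Click 2 (2,2) count=2: revealed 1 new [(2,2)] -> total=2
Click 3 (3,5) count=0: revealed 8 new [(2,4) (2,5) (3,4) (3,5) (4,4) (4,5) (5,4) (5,5)] -> total=10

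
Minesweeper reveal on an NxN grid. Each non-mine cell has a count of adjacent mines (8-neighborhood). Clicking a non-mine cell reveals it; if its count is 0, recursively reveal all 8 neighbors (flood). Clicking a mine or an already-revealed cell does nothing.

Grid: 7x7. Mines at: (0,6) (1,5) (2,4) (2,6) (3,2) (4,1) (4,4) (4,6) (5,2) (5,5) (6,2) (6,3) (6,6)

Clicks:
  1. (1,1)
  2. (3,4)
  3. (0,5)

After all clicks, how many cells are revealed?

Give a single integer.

Click 1 (1,1) count=0: revealed 16 new [(0,0) (0,1) (0,2) (0,3) (0,4) (1,0) (1,1) (1,2) (1,3) (1,4) (2,0) (2,1) (2,2) (2,3) (3,0) (3,1)] -> total=16
Click 2 (3,4) count=2: revealed 1 new [(3,4)] -> total=17
Click 3 (0,5) count=2: revealed 1 new [(0,5)] -> total=18

Answer: 18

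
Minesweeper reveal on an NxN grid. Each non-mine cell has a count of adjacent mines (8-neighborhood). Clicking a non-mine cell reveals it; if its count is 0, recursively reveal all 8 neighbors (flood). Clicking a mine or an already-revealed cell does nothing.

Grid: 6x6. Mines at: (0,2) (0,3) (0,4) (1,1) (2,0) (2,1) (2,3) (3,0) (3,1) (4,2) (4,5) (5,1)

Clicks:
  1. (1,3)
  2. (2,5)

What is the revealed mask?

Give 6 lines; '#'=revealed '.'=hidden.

Answer: ......
...###
....##
....##
......
......

Derivation:
Click 1 (1,3) count=4: revealed 1 new [(1,3)] -> total=1
Click 2 (2,5) count=0: revealed 6 new [(1,4) (1,5) (2,4) (2,5) (3,4) (3,5)] -> total=7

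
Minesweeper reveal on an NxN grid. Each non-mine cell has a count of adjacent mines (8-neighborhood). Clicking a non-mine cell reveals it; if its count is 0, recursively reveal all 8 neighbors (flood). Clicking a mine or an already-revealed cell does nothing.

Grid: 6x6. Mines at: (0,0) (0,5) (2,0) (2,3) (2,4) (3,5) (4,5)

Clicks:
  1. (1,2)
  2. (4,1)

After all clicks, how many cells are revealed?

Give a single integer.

Click 1 (1,2) count=1: revealed 1 new [(1,2)] -> total=1
Click 2 (4,1) count=0: revealed 15 new [(3,0) (3,1) (3,2) (3,3) (3,4) (4,0) (4,1) (4,2) (4,3) (4,4) (5,0) (5,1) (5,2) (5,3) (5,4)] -> total=16

Answer: 16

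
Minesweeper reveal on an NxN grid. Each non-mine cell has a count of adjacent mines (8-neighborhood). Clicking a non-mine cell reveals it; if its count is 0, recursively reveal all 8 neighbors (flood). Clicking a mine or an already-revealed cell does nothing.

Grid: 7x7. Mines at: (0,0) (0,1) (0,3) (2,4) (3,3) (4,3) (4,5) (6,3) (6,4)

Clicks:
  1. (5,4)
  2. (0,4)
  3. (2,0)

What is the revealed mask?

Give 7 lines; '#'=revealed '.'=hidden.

Answer: ....#..
###....
###....
###....
###....
###.#..
###....

Derivation:
Click 1 (5,4) count=4: revealed 1 new [(5,4)] -> total=1
Click 2 (0,4) count=1: revealed 1 new [(0,4)] -> total=2
Click 3 (2,0) count=0: revealed 18 new [(1,0) (1,1) (1,2) (2,0) (2,1) (2,2) (3,0) (3,1) (3,2) (4,0) (4,1) (4,2) (5,0) (5,1) (5,2) (6,0) (6,1) (6,2)] -> total=20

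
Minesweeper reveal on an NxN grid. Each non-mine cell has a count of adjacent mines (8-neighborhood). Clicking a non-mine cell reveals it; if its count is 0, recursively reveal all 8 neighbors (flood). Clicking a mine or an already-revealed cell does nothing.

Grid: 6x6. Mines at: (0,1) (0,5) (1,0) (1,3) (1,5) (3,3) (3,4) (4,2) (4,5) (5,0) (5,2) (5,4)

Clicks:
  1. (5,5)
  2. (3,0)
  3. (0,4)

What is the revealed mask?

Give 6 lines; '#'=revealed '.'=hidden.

Click 1 (5,5) count=2: revealed 1 new [(5,5)] -> total=1
Click 2 (3,0) count=0: revealed 6 new [(2,0) (2,1) (3,0) (3,1) (4,0) (4,1)] -> total=7
Click 3 (0,4) count=3: revealed 1 new [(0,4)] -> total=8

Answer: ....#.
......
##....
##....
##....
.....#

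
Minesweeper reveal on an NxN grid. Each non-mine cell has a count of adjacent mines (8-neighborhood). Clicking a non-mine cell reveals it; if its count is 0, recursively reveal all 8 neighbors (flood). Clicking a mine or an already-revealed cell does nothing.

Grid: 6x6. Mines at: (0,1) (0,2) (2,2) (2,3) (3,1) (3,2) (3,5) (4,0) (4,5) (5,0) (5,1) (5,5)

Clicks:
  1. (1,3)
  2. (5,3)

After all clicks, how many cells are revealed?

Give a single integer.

Click 1 (1,3) count=3: revealed 1 new [(1,3)] -> total=1
Click 2 (5,3) count=0: revealed 6 new [(4,2) (4,3) (4,4) (5,2) (5,3) (5,4)] -> total=7

Answer: 7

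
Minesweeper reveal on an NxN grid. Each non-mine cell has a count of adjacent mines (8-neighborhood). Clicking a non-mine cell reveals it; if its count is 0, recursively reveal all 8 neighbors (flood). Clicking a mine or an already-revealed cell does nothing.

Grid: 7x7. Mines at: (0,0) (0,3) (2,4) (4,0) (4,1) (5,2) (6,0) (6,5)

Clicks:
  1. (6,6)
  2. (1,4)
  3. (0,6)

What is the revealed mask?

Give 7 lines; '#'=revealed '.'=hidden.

Answer: ....###
....###
.....##
...####
...####
...####
......#

Derivation:
Click 1 (6,6) count=1: revealed 1 new [(6,6)] -> total=1
Click 2 (1,4) count=2: revealed 1 new [(1,4)] -> total=2
Click 3 (0,6) count=0: revealed 19 new [(0,4) (0,5) (0,6) (1,5) (1,6) (2,5) (2,6) (3,3) (3,4) (3,5) (3,6) (4,3) (4,4) (4,5) (4,6) (5,3) (5,4) (5,5) (5,6)] -> total=21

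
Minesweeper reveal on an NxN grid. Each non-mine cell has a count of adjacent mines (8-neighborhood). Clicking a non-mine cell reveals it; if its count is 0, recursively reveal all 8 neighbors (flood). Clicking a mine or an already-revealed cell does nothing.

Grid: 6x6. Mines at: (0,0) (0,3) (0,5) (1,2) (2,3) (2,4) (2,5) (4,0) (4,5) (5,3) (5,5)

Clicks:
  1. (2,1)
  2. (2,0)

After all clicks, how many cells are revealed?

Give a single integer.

Answer: 6

Derivation:
Click 1 (2,1) count=1: revealed 1 new [(2,1)] -> total=1
Click 2 (2,0) count=0: revealed 5 new [(1,0) (1,1) (2,0) (3,0) (3,1)] -> total=6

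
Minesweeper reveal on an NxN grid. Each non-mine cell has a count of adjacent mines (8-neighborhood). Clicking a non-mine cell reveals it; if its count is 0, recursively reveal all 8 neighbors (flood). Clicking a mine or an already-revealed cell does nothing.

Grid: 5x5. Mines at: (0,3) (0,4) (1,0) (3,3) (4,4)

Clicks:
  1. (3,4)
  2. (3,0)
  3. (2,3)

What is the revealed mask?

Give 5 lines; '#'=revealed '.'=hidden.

Answer: .....
.....
####.
###.#
###..

Derivation:
Click 1 (3,4) count=2: revealed 1 new [(3,4)] -> total=1
Click 2 (3,0) count=0: revealed 9 new [(2,0) (2,1) (2,2) (3,0) (3,1) (3,2) (4,0) (4,1) (4,2)] -> total=10
Click 3 (2,3) count=1: revealed 1 new [(2,3)] -> total=11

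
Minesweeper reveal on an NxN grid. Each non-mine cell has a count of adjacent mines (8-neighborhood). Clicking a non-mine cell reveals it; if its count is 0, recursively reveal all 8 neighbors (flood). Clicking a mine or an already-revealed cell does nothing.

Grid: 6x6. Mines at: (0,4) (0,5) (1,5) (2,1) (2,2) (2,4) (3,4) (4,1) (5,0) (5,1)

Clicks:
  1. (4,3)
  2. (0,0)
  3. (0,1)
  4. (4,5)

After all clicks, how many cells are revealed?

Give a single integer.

Answer: 10

Derivation:
Click 1 (4,3) count=1: revealed 1 new [(4,3)] -> total=1
Click 2 (0,0) count=0: revealed 8 new [(0,0) (0,1) (0,2) (0,3) (1,0) (1,1) (1,2) (1,3)] -> total=9
Click 3 (0,1) count=0: revealed 0 new [(none)] -> total=9
Click 4 (4,5) count=1: revealed 1 new [(4,5)] -> total=10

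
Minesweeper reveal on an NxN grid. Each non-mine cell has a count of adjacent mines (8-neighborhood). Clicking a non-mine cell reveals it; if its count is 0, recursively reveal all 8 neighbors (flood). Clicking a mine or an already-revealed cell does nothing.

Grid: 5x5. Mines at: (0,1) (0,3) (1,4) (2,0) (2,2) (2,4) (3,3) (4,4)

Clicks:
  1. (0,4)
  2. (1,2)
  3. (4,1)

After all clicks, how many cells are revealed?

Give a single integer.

Click 1 (0,4) count=2: revealed 1 new [(0,4)] -> total=1
Click 2 (1,2) count=3: revealed 1 new [(1,2)] -> total=2
Click 3 (4,1) count=0: revealed 6 new [(3,0) (3,1) (3,2) (4,0) (4,1) (4,2)] -> total=8

Answer: 8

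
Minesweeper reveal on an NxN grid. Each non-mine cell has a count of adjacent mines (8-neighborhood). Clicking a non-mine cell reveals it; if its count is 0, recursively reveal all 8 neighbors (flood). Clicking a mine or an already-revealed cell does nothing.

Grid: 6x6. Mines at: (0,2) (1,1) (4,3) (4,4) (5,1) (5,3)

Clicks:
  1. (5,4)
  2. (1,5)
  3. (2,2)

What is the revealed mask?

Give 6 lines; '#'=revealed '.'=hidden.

Answer: ...###
..####
..####
..####
......
....#.

Derivation:
Click 1 (5,4) count=3: revealed 1 new [(5,4)] -> total=1
Click 2 (1,5) count=0: revealed 15 new [(0,3) (0,4) (0,5) (1,2) (1,3) (1,4) (1,5) (2,2) (2,3) (2,4) (2,5) (3,2) (3,3) (3,4) (3,5)] -> total=16
Click 3 (2,2) count=1: revealed 0 new [(none)] -> total=16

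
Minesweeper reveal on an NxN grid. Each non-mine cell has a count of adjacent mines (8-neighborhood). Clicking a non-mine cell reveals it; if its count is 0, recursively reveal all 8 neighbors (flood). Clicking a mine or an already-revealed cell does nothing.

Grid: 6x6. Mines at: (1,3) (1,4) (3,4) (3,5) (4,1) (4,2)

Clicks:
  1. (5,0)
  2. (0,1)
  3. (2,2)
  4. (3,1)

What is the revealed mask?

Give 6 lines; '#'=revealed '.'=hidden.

Answer: ###...
###...
###...
###...
......
#.....

Derivation:
Click 1 (5,0) count=1: revealed 1 new [(5,0)] -> total=1
Click 2 (0,1) count=0: revealed 12 new [(0,0) (0,1) (0,2) (1,0) (1,1) (1,2) (2,0) (2,1) (2,2) (3,0) (3,1) (3,2)] -> total=13
Click 3 (2,2) count=1: revealed 0 new [(none)] -> total=13
Click 4 (3,1) count=2: revealed 0 new [(none)] -> total=13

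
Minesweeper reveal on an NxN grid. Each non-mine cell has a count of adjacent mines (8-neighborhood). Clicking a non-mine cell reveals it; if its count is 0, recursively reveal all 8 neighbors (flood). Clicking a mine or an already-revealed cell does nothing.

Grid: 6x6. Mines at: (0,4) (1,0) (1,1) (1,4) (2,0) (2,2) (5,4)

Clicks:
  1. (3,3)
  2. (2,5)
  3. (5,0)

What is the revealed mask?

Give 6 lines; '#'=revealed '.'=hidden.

Click 1 (3,3) count=1: revealed 1 new [(3,3)] -> total=1
Click 2 (2,5) count=1: revealed 1 new [(2,5)] -> total=2
Click 3 (5,0) count=0: revealed 11 new [(3,0) (3,1) (3,2) (4,0) (4,1) (4,2) (4,3) (5,0) (5,1) (5,2) (5,3)] -> total=13

Answer: ......
......
.....#
####..
####..
####..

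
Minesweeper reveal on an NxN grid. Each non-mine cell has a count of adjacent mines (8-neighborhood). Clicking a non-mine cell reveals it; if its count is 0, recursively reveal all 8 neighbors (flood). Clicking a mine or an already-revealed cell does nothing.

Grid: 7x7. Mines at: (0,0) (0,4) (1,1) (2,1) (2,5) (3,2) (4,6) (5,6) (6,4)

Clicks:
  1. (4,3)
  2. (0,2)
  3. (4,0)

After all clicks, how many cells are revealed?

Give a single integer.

Answer: 15

Derivation:
Click 1 (4,3) count=1: revealed 1 new [(4,3)] -> total=1
Click 2 (0,2) count=1: revealed 1 new [(0,2)] -> total=2
Click 3 (4,0) count=0: revealed 13 new [(3,0) (3,1) (4,0) (4,1) (4,2) (5,0) (5,1) (5,2) (5,3) (6,0) (6,1) (6,2) (6,3)] -> total=15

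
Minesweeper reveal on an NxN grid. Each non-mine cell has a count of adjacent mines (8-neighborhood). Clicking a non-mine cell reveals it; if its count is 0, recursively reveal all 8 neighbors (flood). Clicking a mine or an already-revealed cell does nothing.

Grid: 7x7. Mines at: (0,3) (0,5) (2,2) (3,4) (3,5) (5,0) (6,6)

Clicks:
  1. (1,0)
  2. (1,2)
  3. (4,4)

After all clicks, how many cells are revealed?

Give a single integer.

Click 1 (1,0) count=0: revealed 12 new [(0,0) (0,1) (0,2) (1,0) (1,1) (1,2) (2,0) (2,1) (3,0) (3,1) (4,0) (4,1)] -> total=12
Click 2 (1,2) count=2: revealed 0 new [(none)] -> total=12
Click 3 (4,4) count=2: revealed 1 new [(4,4)] -> total=13

Answer: 13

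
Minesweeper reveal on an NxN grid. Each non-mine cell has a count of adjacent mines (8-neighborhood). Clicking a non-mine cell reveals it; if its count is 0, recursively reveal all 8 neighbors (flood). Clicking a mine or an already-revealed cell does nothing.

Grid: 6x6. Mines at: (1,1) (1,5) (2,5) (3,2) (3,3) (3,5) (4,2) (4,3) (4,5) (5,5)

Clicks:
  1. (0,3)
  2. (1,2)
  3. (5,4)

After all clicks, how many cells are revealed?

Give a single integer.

Answer: 10

Derivation:
Click 1 (0,3) count=0: revealed 9 new [(0,2) (0,3) (0,4) (1,2) (1,3) (1,4) (2,2) (2,3) (2,4)] -> total=9
Click 2 (1,2) count=1: revealed 0 new [(none)] -> total=9
Click 3 (5,4) count=3: revealed 1 new [(5,4)] -> total=10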